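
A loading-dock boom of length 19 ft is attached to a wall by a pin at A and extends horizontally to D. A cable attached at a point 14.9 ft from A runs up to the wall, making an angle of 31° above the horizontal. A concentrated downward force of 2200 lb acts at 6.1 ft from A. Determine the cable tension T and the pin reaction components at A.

T = 1749 lb, A_x = 1499 lb, A_y = 1299 lb

ΣM about A: T·sin31°·14.9 − 2200·6.1 = 0 → T = 13420/(14.9·0.515038) = 1748.75 ≈ 1749 lb.
ΣF_x = 0: A_x − T·cos31° = 0 → A_x = 1748.75 × 0.857167 = 1499 lb.
ΣF_y = 0: A_y + T·sin31° − 2200 = 0 → A_y = 2200 − 1748.75 × 0.515038 = 1299 lb.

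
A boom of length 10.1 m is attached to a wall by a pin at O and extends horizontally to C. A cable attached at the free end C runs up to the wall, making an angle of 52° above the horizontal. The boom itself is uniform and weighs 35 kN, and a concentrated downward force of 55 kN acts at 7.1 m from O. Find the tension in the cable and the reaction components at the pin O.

ΣM about O: T·sin52°·10.1 − 35·5.05 − 55·7.1 = 0 → T = 567.25/(10.1·0.788011) = 71.2723 ≈ 71.27 kN.
ΣF_x = 0: O_x − T·cos52° = 0 → O_x = 71.2723 × 0.615661 = 43.88 kN.
ΣF_y = 0: O_y + T·sin52° − 35 − 55 = 0 → O_y = 90 − 71.2723 × 0.788011 = 33.84 kN.

T = 71.27 kN, O_x = 43.88 kN, O_y = 33.84 kN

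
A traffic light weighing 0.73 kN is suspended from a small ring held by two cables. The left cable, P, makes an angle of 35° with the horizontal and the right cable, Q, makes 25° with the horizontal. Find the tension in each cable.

ΣF_x = 0: −T_P·cos35° + T_Q·cos25° = 0 → T_Q = 0.903834·T_P.
ΣF_y = 0: T_P·sin35° + T_Q·sin25° = 0.73.
Substitute: T_P·(0.573576 + 0.903834·0.422618) = 0.73 → T_P = 0.763956 ≈ 0.7640 kN.
Then T_Q = 0.903834 × 0.763956 = 0.6905 kN.

T_P = 0.7640 kN, T_Q = 0.6905 kN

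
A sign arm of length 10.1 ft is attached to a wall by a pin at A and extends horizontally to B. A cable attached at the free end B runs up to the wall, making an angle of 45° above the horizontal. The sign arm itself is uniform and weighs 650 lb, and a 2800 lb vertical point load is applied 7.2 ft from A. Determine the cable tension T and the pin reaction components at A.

T = 3282 lb, A_x = 2321 lb, A_y = 1129 lb

ΣM about A: T·sin45°·10.1 − 650·5.05 − 2800·7.2 = 0 → T = 23442.5/(10.1·0.707107) = 3282.44 ≈ 3282 lb.
ΣF_x = 0: A_x − T·cos45° = 0 → A_x = 3282.44 × 0.707107 = 2321 lb.
ΣF_y = 0: A_y + T·sin45° − 650 − 2800 = 0 → A_y = 3450 − 3282.44 × 0.707107 = 1129 lb.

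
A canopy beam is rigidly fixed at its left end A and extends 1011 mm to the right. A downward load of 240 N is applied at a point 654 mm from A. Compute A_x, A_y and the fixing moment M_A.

A_x = 0, A_y = 240.0 N, M_A = 157000 N·mm

ΣF_x = 0: A_x = 0.
ΣF_y = 0: A_y − 240 = 0 → A_y = 240.0 N.
ΣM about A: M_A − 240·654 = 0 → M_A = 157000 N·mm.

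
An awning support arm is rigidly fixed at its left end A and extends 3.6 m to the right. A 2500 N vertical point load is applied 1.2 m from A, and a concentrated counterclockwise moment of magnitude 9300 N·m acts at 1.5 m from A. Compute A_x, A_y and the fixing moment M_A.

A_x = 0, A_y = 2500 N, M_A = -6300 N·m

ΣF_x = 0: A_x = 0.
ΣF_y = 0: A_y − 2500 = 0 → A_y = 2500 N.
ΣM about A: M_A − 2500·1.2 + 9300 = 0 → M_A = -6300 N·m.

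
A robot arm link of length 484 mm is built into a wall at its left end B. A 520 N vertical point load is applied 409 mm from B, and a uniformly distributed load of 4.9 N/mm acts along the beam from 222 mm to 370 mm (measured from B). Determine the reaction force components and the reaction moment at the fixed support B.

B_x = 0, B_y = 1245 N, M_B = 427300 N·mm

Resultant of the distributed load: 4.9 × 148 = 725.2 N at 296 mm from B.
ΣF_x = 0: B_x = 0.
ΣF_y = 0: B_y − 520 − 4.9·148 = 0 → B_y = 1245 N.
ΣM about B: M_B − 520·409 − (4.9·148)·296 = 0 → M_B = 427300 N·mm.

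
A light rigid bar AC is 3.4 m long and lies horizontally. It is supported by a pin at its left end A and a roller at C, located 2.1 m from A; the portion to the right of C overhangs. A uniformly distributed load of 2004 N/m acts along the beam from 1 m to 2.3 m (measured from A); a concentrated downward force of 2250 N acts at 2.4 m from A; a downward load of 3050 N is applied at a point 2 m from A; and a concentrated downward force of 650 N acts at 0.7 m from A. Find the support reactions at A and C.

Resultant of the distributed load: 2004 × 1.3 = 2605.2 N at 1.65 m from A.
ΣM about A: C_y·2.1 − (2004·1.3)·1.65 − 2250·2.4 − 3050·2 − 650·0.7 = 0 → C_y = 16253.58/2.1 = 7739.8 ≈ 7740 N.
ΣF_y = 0: A_y + 7739.8 − 2004·1.3 − 2250 − 3050 − 650 = 0 → A_y = 815.4 N.
ΣF_x = 0: no horizontal applied forces, so A_x = 0.

A_x = 0, A_y = 815.4 N, C_y = 7740 N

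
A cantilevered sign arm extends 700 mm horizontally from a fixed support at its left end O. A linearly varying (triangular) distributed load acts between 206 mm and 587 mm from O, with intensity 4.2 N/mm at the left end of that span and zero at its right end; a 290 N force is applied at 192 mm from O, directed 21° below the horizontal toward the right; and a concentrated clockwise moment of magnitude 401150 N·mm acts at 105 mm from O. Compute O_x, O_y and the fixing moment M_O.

O_x = -270.7 N, O_y = 904.0 N, M_O = 687500 N·mm

Resultant of the triangular load: ½ × 4.2 × 381 = 800.1 N, acting at 333 mm from O (one-third of the span from the peak).
ΣF_x = 0: O_x + 290·cos21° = 0 → O_x = -270.7 N.
ΣF_y = 0: O_y − ½·4.2·381 − 290·sin21° = 0 → O_y = 904.0 N.
ΣM about O: M_O − (½·4.2·381)·333 − 290·sin21°·192 − 401150 = 0 → M_O = 687500 N·mm.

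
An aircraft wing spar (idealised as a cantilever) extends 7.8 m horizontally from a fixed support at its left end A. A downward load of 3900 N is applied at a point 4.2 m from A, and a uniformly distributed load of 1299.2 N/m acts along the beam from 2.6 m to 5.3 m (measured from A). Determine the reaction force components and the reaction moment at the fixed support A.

A_x = 0, A_y = 7408 N, M_A = 30240 N·m

Resultant of the distributed load: 1299.2 × 2.7 = 3507.84 N at 3.95 m from A.
ΣF_x = 0: A_x = 0.
ΣF_y = 0: A_y − 3900 − 1299.2·2.7 = 0 → A_y = 7408 N.
ΣM about A: M_A − 3900·4.2 − (1299.2·2.7)·3.95 = 0 → M_A = 30240 N·m.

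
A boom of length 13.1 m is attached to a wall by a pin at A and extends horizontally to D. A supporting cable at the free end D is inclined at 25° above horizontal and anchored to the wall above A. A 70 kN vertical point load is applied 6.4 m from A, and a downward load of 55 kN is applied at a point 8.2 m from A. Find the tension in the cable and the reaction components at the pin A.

T = 162.4 kN, A_x = 147.2 kN, A_y = 56.37 kN

ΣM about A: T·sin25°·13.1 − 70·6.4 − 55·8.2 = 0 → T = 899/(13.1·0.422618) = 162.383 ≈ 162.4 kN.
ΣF_x = 0: A_x − T·cos25° = 0 → A_x = 162.383 × 0.906308 = 147.2 kN.
ΣF_y = 0: A_y + T·sin25° − 70 − 55 = 0 → A_y = 125 − 162.383 × 0.422618 = 56.37 kN.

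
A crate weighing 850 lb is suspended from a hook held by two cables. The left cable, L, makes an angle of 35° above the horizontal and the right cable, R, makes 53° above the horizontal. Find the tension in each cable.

T_L = 511.9 lb, T_R = 696.7 lb

ΣF_x = 0: −T_L·cos35° + T_R·cos53° = 0 → T_R = 1.36114·T_L.
ΣF_y = 0: T_L·sin35° + T_R·sin53° = 850.
Substitute: T_L·(0.573576 + 1.36114·0.798636) = 850 → T_L = 511.854 ≈ 511.9 lb.
Then T_R = 1.36114 × 511.854 = 696.7 lb.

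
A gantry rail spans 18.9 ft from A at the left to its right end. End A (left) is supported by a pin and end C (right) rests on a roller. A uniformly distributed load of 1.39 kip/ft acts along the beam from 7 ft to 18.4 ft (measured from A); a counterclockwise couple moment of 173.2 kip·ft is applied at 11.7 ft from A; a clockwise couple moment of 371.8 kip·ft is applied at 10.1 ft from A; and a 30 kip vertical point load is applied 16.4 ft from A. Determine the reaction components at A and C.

A_x = 0, A_y = -1.342 kip, C_y = 47.19 kip

Resultant of the distributed load: 1.39 × 11.4 = 15.846 kip at 12.7 ft from A.
ΣM about A: C_y·18.9 − (1.39·11.4)·12.7 + 173.2 − 371.8 − 30·16.4 = 0 → C_y = 891.8442/18.9 = 47.1875 ≈ 47.19 kip.
ΣF_y = 0: A_y + 47.1875 − 1.39·11.4 − 30 = 0 → A_y = -1.342 kip.
ΣF_x = 0: no horizontal applied forces, so A_x = 0.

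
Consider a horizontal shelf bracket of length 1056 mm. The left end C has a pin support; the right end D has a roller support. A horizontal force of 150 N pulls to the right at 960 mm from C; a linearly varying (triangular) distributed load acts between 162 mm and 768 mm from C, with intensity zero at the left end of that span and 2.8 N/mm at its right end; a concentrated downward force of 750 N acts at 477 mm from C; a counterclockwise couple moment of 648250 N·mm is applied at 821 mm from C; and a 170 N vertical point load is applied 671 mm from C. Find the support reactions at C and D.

C_x = -150.0 N, C_y = 1481 N, D_y = 287.7 N

Resultant of the triangular load: ½ × 2.8 × 606 = 848.4 N, acting at 566 mm from C (one-third of the span from the peak).
Taking moments about C: D_y·1056 − (½·2.8·606)·566 − 750·477 + 648250 − 170·671 = 0 → D_y = 303764.4/1056 = 287.656 ≈ 287.7 N.
ΣF_y = 0: C_y + 287.656 − ½·2.8·606 − 750 − 170 = 0 → C_y = 1481 N.
ΣF_x = 0: C_x + 150 = 0 → C_x = -150.0 N.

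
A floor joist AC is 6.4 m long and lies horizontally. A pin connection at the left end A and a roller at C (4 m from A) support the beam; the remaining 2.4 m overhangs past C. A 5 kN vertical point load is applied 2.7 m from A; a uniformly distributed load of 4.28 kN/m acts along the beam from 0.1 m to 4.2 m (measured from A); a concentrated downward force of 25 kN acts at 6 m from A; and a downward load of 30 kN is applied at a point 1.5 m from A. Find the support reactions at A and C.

Resultant of the distributed load: 4.28 × 4.1 = 17.548 kN at 2.15 m from A.
Taking moments about A: C_y·4 − 5·2.7 − (4.28·4.1)·2.15 − 25·6 − 30·1.5 = 0 → C_y = 246.2282/4 = 61.557 ≈ 61.56 kN.
ΣF_y = 0: A_y + 61.557 − 5 − 4.28·4.1 − 25 − 30 = 0 → A_y = 15.99 kN.
ΣF_x = 0: no horizontal applied forces, so A_x = 0.

A_x = 0, A_y = 15.99 kN, C_y = 61.56 kN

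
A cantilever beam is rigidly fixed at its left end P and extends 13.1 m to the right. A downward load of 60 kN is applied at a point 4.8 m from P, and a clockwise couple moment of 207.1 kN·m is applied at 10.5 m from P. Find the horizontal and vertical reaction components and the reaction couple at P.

ΣF_x = 0: P_x = 0.
ΣF_y = 0: P_y − 60 = 0 → P_y = 60.00 kN.
ΣM about P: M_P − 60·4.8 − 207.1 = 0 → M_P = 495.1 kN·m.

P_x = 0, P_y = 60.00 kN, M_P = 495.1 kN·m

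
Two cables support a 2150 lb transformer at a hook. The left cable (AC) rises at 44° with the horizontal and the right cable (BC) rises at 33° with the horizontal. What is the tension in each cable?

ΣF_x = 0: −T_AC·cos44° + T_BC·cos33° = 0 → T_BC = 0.857714·T_AC.
ΣF_y = 0: T_AC·sin44° + T_BC·sin33° = 2150.
Substitute: T_AC·(0.694658 + 0.857714·0.544639) = 2150 → T_AC = 1850.57 ≈ 1851 lb.
Then T_BC = 0.857714 × 1850.57 = 1587 lb.

T_AC = 1851 lb, T_BC = 1587 lb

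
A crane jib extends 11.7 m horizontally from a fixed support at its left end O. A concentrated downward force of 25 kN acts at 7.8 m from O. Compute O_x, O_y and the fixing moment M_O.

O_x = 0, O_y = 25.00 kN, M_O = 195.0 kN·m

ΣF_x = 0: O_x = 0.
ΣF_y = 0: O_y − 25 = 0 → O_y = 25.00 kN.
ΣM about O: M_O − 25·7.8 = 0 → M_O = 195.0 kN·m.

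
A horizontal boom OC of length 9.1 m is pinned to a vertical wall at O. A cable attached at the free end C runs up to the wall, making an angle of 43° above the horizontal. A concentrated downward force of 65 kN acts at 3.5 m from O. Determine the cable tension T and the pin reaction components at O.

ΣM about O: T·sin43°·9.1 − 65·3.5 = 0 → T = 227.5/(9.1·0.681998) = 36.657 ≈ 36.66 kN.
ΣF_x = 0: O_x − T·cos43° = 0 → O_x = 36.657 × 0.731354 = 26.81 kN.
ΣF_y = 0: O_y + T·sin43° − 65 = 0 → O_y = 65 − 36.657 × 0.681998 = 40.00 kN.

T = 36.66 kN, O_x = 26.81 kN, O_y = 40.00 kN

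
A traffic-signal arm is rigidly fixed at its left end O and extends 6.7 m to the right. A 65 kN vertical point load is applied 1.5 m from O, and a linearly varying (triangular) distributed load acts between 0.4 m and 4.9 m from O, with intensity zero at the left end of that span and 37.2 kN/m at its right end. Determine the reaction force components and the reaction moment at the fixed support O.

Resultant of the triangular load: ½ × 37.2 × 4.5 = 83.7 kN, acting at 3.4 m from O (one-third of the span from the peak).
ΣF_x = 0: O_x = 0.
ΣF_y = 0: O_y − 65 − ½·37.2·4.5 = 0 → O_y = 148.7 kN.
ΣM about O: M_O − 65·1.5 − (½·37.2·4.5)·3.4 = 0 → M_O = 382.1 kN·m.

O_x = 0, O_y = 148.7 kN, M_O = 382.1 kN·m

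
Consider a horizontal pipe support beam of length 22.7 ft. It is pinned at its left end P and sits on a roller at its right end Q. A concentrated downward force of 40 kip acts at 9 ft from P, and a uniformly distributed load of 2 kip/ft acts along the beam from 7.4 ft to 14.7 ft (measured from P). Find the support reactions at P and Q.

Resultant of the distributed load: 2 × 7.3 = 14.6 kip at 11.05 ft from P.
Moments about P: Q_y·22.7 − 40·9 − (2·7.3)·11.05 = 0 → Q_y = 521.33/22.7 = 22.9661 ≈ 22.97 kip.
ΣF_y = 0: P_y + 22.9661 − 40 − 2·7.3 = 0 → P_y = 31.63 kip.
ΣF_x = 0: no horizontal applied forces, so P_x = 0.

P_x = 0, P_y = 31.63 kip, Q_y = 22.97 kip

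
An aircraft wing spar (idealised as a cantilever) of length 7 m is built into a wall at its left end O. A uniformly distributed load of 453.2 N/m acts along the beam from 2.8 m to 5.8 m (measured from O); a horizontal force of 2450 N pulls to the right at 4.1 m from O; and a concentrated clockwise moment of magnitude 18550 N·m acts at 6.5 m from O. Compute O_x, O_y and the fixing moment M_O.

O_x = -2450 N, O_y = 1360 N, M_O = 24400 N·m

Resultant of the distributed load: 453.2 × 3 = 1359.6 N at 4.3 m from O.
ΣF_x = 0: O_x + 2450 = 0 → O_x = -2450 N.
ΣF_y = 0: O_y − 453.2·3 = 0 → O_y = 1360 N.
ΣM about O: M_O − (453.2·3)·4.3 − 18550 = 0 → M_O = 24400 N·m.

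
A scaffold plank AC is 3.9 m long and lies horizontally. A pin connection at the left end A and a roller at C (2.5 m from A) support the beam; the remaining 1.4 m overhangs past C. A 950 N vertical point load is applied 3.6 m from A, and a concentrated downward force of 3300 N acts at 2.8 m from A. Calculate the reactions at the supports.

Taking moments about A: C_y·2.5 − 950·3.6 − 3300·2.8 = 0 → C_y = 12660/2.5 = 5064 N.
ΣF_y = 0: A_y + 5064 − 950 − 3300 = 0 → A_y = -814.0 N.
ΣF_x = 0: no horizontal applied forces, so A_x = 0.

A_x = 0, A_y = -814.0 N, C_y = 5064 N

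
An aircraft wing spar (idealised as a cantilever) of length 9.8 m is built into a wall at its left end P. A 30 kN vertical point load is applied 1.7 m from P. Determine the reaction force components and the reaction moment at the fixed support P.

P_x = 0, P_y = 30.00 kN, M_P = 51.00 kN·m

ΣF_x = 0: P_x = 0.
ΣF_y = 0: P_y − 30 = 0 → P_y = 30.00 kN.
ΣM about P: M_P − 30·1.7 = 0 → M_P = 51.00 kN·m.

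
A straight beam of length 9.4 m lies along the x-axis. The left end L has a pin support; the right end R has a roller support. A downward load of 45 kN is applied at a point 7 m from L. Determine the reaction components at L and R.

ΣM about L: R_y·9.4 − 45·7 = 0 → R_y = 315/9.4 = 33.5106 ≈ 33.51 kN.
ΣF_y = 0: L_y + 33.5106 − 45 = 0 → L_y = 11.49 kN.
ΣF_x = 0: no horizontal applied forces, so L_x = 0.

L_x = 0, L_y = 11.49 kN, R_y = 33.51 kN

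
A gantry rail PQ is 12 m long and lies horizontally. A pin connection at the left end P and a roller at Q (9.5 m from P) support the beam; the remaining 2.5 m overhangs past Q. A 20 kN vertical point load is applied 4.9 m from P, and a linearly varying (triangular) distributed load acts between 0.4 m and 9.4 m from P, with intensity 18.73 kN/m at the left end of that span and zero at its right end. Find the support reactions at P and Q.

Resultant of the triangular load: ½ × 18.73 × 9 = 84.285 kN, acting at 3.4 m from P (one-third of the span from the peak).
Moments about P: Q_y·9.5 − 20·4.9 − (½·18.73·9)·3.4 = 0 → Q_y = 384.569/9.5 = 40.4809 ≈ 40.48 kN.
ΣF_y = 0: P_y + 40.4809 − 20 − ½·18.73·9 = 0 → P_y = 63.80 kN.
ΣF_x = 0: no horizontal applied forces, so P_x = 0.

P_x = 0, P_y = 63.80 kN, Q_y = 40.48 kN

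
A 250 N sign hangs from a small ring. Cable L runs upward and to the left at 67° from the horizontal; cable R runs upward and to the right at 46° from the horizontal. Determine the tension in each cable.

T_L = 188.7 N, T_R = 106.1 N

ΣF_x = 0: −T_L·cos67° + T_R·cos46° = 0 → T_R = 0.56248·T_L.
ΣF_y = 0: T_L·sin67° + T_R·sin46° = 250.
Substitute: T_L·(0.920505 + 0.56248·0.71934) = 250 → T_L = 188.662 ≈ 188.7 N.
Then T_R = 0.56248 × 188.662 = 106.1 N.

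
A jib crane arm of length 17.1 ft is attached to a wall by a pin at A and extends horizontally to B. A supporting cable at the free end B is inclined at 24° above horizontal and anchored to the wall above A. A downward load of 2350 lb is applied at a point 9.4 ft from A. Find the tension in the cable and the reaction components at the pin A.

ΣM about A: T·sin24°·17.1 − 2350·9.4 = 0 → T = 22090/(17.1·0.406737) = 3176.04 ≈ 3176 lb.
ΣF_x = 0: A_x − T·cos24° = 0 → A_x = 3176.04 × 0.913545 = 2901 lb.
ΣF_y = 0: A_y + T·sin24° − 2350 = 0 → A_y = 2350 − 3176.04 × 0.406737 = 1058 lb.

T = 3176 lb, A_x = 2901 lb, A_y = 1058 lb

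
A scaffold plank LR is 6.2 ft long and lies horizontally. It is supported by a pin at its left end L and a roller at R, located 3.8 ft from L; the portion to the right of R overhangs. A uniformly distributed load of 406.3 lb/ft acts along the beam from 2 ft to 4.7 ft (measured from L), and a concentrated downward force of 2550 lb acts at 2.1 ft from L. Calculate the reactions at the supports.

Resultant of the distributed load: 406.3 × 2.7 = 1097.01 lb at 3.35 ft from L.
Moments about L: R_y·3.8 − (406.3·2.7)·3.35 − 2550·2.1 = 0 → R_y = 9029.9835/3.8 = 2376.31 ≈ 2376 lb.
ΣF_y = 0: L_y + 2376.31 − 406.3·2.7 − 2550 = 0 → L_y = 1271 lb.
ΣF_x = 0: no horizontal applied forces, so L_x = 0.

L_x = 0, L_y = 1271 lb, R_y = 2376 lb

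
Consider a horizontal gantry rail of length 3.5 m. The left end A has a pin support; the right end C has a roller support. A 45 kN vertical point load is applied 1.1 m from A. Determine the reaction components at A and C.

ΣM about A: C_y·3.5 − 45·1.1 = 0 → C_y = 49.5/3.5 = 14.1429 ≈ 14.14 kN.
ΣF_y = 0: A_y + 14.1429 − 45 = 0 → A_y = 30.86 kN.
ΣF_x = 0: no horizontal applied forces, so A_x = 0.

A_x = 0, A_y = 30.86 kN, C_y = 14.14 kN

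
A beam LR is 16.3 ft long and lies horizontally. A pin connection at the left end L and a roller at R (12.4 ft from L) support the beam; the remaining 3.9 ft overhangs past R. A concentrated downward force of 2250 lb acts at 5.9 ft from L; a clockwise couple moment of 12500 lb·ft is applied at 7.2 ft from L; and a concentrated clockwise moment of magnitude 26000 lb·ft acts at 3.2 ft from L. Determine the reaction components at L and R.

ΣM about L: R_y·12.4 − 2250·5.9 − 12500 − 26000 = 0 → R_y = 51775/12.4 = 4175.4 ≈ 4175 lb.
ΣF_y = 0: L_y + 4175.4 − 2250 = 0 → L_y = -1925 lb.
ΣF_x = 0: no horizontal applied forces, so L_x = 0.

L_x = 0, L_y = -1925 lb, R_y = 4175 lb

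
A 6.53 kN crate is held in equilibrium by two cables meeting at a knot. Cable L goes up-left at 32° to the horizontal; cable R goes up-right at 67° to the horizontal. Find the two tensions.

T_L = 2.583 kN, T_R = 5.607 kN

ΣF_x = 0: −T_L·cos32° + T_R·cos67° = 0 → T_R = 2.17041·T_L.
ΣF_y = 0: T_L·sin32° + T_R·sin67° = 6.53.
Substitute: T_L·(0.529919 + 2.17041·0.920505) = 6.53 → T_L = 2.58328 ≈ 2.583 kN.
Then T_R = 2.17041 × 2.58328 = 5.607 kN.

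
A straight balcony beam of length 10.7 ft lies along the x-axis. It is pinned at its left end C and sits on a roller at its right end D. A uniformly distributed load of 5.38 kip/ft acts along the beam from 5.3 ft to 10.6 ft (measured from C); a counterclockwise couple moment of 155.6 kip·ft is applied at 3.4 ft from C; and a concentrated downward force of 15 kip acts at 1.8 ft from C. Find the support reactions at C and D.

Resultant of the distributed load: 5.38 × 5.3 = 28.514 kip at 7.95 ft from C.
ΣM about C: D_y·10.7 − (5.38·5.3)·7.95 + 155.6 − 15·1.8 = 0 → D_y = 98.0863/10.7 = 9.16694 ≈ 9.167 kip.
ΣF_y = 0: C_y + 9.16694 − 5.38·5.3 − 15 = 0 → C_y = 34.35 kip.
ΣF_x = 0: no horizontal applied forces, so C_x = 0.

C_x = 0, C_y = 34.35 kip, D_y = 9.167 kip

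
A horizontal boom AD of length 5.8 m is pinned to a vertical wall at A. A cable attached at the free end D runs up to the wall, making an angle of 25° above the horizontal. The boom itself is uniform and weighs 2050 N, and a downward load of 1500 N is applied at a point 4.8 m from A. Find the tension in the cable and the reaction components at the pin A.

T = 5363 N, A_x = 4860 N, A_y = 1284 N

ΣM about A: T·sin25°·5.8 − 2050·2.9 − 1500·4.8 = 0 → T = 13145/(5.8·0.422618) = 5362.71 ≈ 5363 N.
ΣF_x = 0: A_x − T·cos25° = 0 → A_x = 5362.71 × 0.906308 = 4860 N.
ΣF_y = 0: A_y + T·sin25° − 2050 − 1500 = 0 → A_y = 3550 − 5362.71 × 0.422618 = 1284 N.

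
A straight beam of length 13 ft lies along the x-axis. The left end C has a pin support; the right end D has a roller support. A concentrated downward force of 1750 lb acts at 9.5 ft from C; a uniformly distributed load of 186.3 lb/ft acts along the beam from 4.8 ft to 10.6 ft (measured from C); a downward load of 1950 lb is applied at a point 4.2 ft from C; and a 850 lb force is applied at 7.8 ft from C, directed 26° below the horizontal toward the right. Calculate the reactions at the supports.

Resultant of the distributed load: 186.3 × 5.8 = 1080.54 lb at 7.7 ft from C.
Moments about C: D_y·13 − 1750·9.5 − (186.3·5.8)·7.7 − 1950·4.2 − 850·sin26°·7.8 = 0 → D_y = 36041.6/13 = 2772.43 ≈ 2772 lb.
ΣF_y = 0: C_y + 2772.43 − 1750 − 186.3·5.8 − 1950 − 850·sin26° = 0 → C_y = 2381 lb.
ΣF_x = 0: C_x + 850·cos26° = 0 → C_x = -764.0 lb.

C_x = -764.0 lb, C_y = 2381 lb, D_y = 2772 lb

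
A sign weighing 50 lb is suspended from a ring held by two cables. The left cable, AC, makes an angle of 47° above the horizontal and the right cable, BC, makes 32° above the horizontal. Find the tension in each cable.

T_AC = 43.20 lb, T_BC = 34.74 lb

ΣF_x = 0: −T_AC·cos47° + T_BC·cos32° = 0 → T_BC = 0.804198·T_AC.
ΣF_y = 0: T_AC·sin47° + T_BC·sin32° = 50.
Substitute: T_AC·(0.731354 + 0.804198·0.529919) = 50 → T_AC = 43.196 ≈ 43.20 lb.
Then T_BC = 0.804198 × 43.196 = 34.74 lb.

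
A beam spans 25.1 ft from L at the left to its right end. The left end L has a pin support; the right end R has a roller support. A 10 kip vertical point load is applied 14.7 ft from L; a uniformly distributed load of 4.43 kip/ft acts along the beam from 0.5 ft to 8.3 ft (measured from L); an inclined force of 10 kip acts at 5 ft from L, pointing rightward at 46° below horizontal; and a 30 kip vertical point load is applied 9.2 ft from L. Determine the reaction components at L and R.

Resultant of the distributed load: 4.43 × 7.8 = 34.554 kip at 4.4 ft from L.
Moments about L: R_y·25.1 − 10·14.7 − (4.43·7.8)·4.4 − 10·sin46°·5 − 30·9.2 = 0 → R_y = 611.005/25.1 = 24.3428 ≈ 24.34 kip.
ΣF_y = 0: L_y + 24.3428 − 10 − 4.43·7.8 − 10·sin46° − 30 = 0 → L_y = 57.40 kip.
ΣF_x = 0: L_x + 10·cos46° = 0 → L_x = -6.947 kip.

L_x = -6.947 kip, L_y = 57.40 kip, R_y = 24.34 kip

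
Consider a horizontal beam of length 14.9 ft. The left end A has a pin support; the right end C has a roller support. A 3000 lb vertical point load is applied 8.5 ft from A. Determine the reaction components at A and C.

A_x = 0, A_y = 1289 lb, C_y = 1711 lb

ΣM about A: C_y·14.9 − 3000·8.5 = 0 → C_y = 25500/14.9 = 1711.41 ≈ 1711 lb.
ΣF_y = 0: A_y + 1711.41 − 3000 = 0 → A_y = 1289 lb.
ΣF_x = 0: no horizontal applied forces, so A_x = 0.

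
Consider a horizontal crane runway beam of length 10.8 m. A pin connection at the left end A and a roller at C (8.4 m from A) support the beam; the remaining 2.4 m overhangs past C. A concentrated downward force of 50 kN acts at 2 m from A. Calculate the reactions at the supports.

A_x = 0, A_y = 38.10 kN, C_y = 11.90 kN

ΣM about A: C_y·8.4 − 50·2 = 0 → C_y = 100/8.4 = 11.9048 ≈ 11.90 kN.
ΣF_y = 0: A_y + 11.9048 − 50 = 0 → A_y = 38.10 kN.
ΣF_x = 0: no horizontal applied forces, so A_x = 0.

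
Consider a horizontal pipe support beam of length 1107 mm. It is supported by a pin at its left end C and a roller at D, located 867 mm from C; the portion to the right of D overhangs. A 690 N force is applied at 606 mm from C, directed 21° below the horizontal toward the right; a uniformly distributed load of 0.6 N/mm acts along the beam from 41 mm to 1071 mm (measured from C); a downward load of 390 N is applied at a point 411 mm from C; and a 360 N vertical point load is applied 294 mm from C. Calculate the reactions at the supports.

C_x = -644.2 N, C_y = 739.2 N, D_y = 876.1 N

Resultant of the distributed load: 0.6 × 1030 = 618 N at 556 mm from C.
Moments about C: D_y·867 − 690·sin21°·606 − (0.6·1030)·556 − 390·411 − 360·294 = 0 → D_y = 759586/867 = 876.108 ≈ 876.1 N.
ΣF_y = 0: C_y + 876.108 − 690·sin21° − 0.6·1030 − 390 − 360 = 0 → C_y = 739.2 N.
ΣF_x = 0: C_x + 690·cos21° = 0 → C_x = -644.2 N.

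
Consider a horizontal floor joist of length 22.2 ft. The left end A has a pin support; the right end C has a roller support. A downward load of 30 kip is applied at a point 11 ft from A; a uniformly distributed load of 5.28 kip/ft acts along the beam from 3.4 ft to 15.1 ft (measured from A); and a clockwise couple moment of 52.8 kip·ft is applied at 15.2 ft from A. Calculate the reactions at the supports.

Resultant of the distributed load: 5.28 × 11.7 = 61.776 kip at 9.25 ft from A.
Taking moments about A: C_y·22.2 − 30·11 − (5.28·11.7)·9.25 − 52.8 = 0 → C_y = 954.228/22.2 = 42.9832 ≈ 42.98 kip.
ΣF_y = 0: A_y + 42.9832 − 30 − 5.28·11.7 = 0 → A_y = 48.79 kip.
ΣF_x = 0: no horizontal applied forces, so A_x = 0.

A_x = 0, A_y = 48.79 kip, C_y = 42.98 kip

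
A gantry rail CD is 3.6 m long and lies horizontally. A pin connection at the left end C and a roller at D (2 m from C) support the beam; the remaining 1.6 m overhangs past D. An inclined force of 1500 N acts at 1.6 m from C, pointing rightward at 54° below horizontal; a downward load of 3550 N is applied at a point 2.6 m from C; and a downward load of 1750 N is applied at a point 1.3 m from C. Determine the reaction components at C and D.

ΣM about C: D_y·2 − 1500·sin54°·1.6 − 3550·2.6 − 1750·1.3 = 0 → D_y = 13446.6/2 = 6723.3 ≈ 6723 N.
ΣF_y = 0: C_y + 6723.3 − 1500·sin54° − 3550 − 1750 = 0 → C_y = -209.8 N.
ΣF_x = 0: C_x + 1500·cos54° = 0 → C_x = -881.7 N.

C_x = -881.7 N, C_y = -209.8 N, D_y = 6723 N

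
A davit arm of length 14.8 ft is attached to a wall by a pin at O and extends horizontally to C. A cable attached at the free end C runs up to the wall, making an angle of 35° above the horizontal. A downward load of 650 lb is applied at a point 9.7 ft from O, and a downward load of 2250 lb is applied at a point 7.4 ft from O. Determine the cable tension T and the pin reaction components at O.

T = 2704 lb, O_x = 2215 lb, O_y = 1349 lb

ΣM about O: T·sin35°·14.8 − 650·9.7 − 2250·7.4 = 0 → T = 22955/(14.8·0.573576) = 2704.11 ≈ 2704 lb.
ΣF_x = 0: O_x − T·cos35° = 0 → O_x = 2704.11 × 0.819152 = 2215 lb.
ΣF_y = 0: O_y + T·sin35° − 650 − 2250 = 0 → O_y = 2900 − 2704.11 × 0.573576 = 1349 lb.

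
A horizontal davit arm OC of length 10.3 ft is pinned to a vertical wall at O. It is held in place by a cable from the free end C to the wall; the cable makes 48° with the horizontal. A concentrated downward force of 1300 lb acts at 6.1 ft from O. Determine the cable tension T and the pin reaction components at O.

T = 1036 lb, O_x = 693.2 lb, O_y = 530.1 lb

ΣM about O: T·sin48°·10.3 − 1300·6.1 = 0 → T = 7930/(10.3·0.743145) = 1036.01 ≈ 1036 lb.
ΣF_x = 0: O_x − T·cos48° = 0 → O_x = 1036.01 × 0.669131 = 693.2 lb.
ΣF_y = 0: O_y + T·sin48° − 1300 = 0 → O_y = 1300 − 1036.01 × 0.743145 = 530.1 lb.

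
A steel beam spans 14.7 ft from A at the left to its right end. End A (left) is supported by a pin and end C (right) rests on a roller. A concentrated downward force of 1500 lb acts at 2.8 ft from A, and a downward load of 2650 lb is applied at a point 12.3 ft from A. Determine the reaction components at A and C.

ΣM about A: C_y·14.7 − 1500·2.8 − 2650·12.3 = 0 → C_y = 36795/14.7 = 2503.06 ≈ 2503 lb.
ΣF_y = 0: A_y + 2503.06 − 1500 − 2650 = 0 → A_y = 1647 lb.
ΣF_x = 0: no horizontal applied forces, so A_x = 0.

A_x = 0, A_y = 1647 lb, C_y = 2503 lb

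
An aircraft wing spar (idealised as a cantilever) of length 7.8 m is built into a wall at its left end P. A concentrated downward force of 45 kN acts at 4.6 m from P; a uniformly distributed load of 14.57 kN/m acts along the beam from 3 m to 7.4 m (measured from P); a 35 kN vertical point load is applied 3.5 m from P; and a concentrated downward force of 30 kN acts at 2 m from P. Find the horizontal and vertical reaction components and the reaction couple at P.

P_x = 0, P_y = 174.1 kN, M_P = 722.9 kN·m

Resultant of the distributed load: 14.57 × 4.4 = 64.108 kN at 5.2 m from P.
ΣF_x = 0: P_x = 0.
ΣF_y = 0: P_y − 45 − 14.57·4.4 − 35 − 30 = 0 → P_y = 174.1 kN.
ΣM about P: M_P − 45·4.6 − (14.57·4.4)·5.2 − 35·3.5 − 30·2 = 0 → M_P = 722.9 kN·m.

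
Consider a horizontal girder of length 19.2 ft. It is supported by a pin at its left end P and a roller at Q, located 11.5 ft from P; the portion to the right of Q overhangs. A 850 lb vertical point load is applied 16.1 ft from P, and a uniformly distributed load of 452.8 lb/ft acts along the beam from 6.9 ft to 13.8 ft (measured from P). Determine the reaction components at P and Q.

Resultant of the distributed load: 452.8 × 6.9 = 3124.32 lb at 10.35 ft from P.
Taking moments about P: Q_y·11.5 − 850·16.1 − (452.8·6.9)·10.35 = 0 → Q_y = 46021.712/11.5 = 4001.89 ≈ 4002 lb.
ΣF_y = 0: P_y + 4001.89 − 850 − 452.8·6.9 = 0 → P_y = -27.57 lb.
ΣF_x = 0: no horizontal applied forces, so P_x = 0.

P_x = 0, P_y = -27.57 lb, Q_y = 4002 lb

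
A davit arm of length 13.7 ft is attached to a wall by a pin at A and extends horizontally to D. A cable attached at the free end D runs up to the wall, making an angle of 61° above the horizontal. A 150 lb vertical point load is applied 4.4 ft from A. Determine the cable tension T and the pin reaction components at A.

ΣM about A: T·sin61°·13.7 − 150·4.4 = 0 → T = 660/(13.7·0.87462) = 55.0813 ≈ 55.08 lb.
ΣF_x = 0: A_x − T·cos61° = 0 → A_x = 55.0813 × 0.48481 = 26.70 lb.
ΣF_y = 0: A_y + T·sin61° − 150 = 0 → A_y = 150 − 55.0813 × 0.87462 = 101.8 lb.

T = 55.08 lb, A_x = 26.70 lb, A_y = 101.8 lb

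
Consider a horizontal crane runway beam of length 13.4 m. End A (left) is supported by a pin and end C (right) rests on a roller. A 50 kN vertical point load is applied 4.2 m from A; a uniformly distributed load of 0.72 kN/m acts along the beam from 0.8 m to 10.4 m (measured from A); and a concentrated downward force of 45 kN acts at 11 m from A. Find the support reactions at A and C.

A_x = 0, A_y = 46.41 kN, C_y = 55.50 kN

Resultant of the distributed load: 0.72 × 9.6 = 6.912 kN at 5.6 m from A.
ΣM about A: C_y·13.4 − 50·4.2 − (0.72·9.6)·5.6 − 45·11 = 0 → C_y = 743.7072/13.4 = 55.5005 ≈ 55.50 kN.
ΣF_y = 0: A_y + 55.5005 − 50 − 0.72·9.6 − 45 = 0 → A_y = 46.41 kN.
ΣF_x = 0: no horizontal applied forces, so A_x = 0.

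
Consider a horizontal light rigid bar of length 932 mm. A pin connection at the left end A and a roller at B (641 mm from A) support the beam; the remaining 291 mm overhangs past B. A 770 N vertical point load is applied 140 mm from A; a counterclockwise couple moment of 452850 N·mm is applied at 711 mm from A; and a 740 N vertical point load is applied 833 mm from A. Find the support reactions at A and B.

Moments about A: B_y·641 − 770·140 + 452850 − 740·833 = 0 → B_y = 271370/641 = 423.354 ≈ 423.4 N.
ΣF_y = 0: A_y + 423.354 − 770 − 740 = 0 → A_y = 1087 N.
ΣF_x = 0: no horizontal applied forces, so A_x = 0.

A_x = 0, A_y = 1087 N, B_y = 423.4 N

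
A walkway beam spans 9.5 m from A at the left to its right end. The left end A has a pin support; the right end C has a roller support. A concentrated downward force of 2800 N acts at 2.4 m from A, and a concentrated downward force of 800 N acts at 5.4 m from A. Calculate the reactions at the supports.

Taking moments about A: C_y·9.5 − 2800·2.4 − 800·5.4 = 0 → C_y = 11040/9.5 = 1162.11 ≈ 1162 N.
ΣF_y = 0: A_y + 1162.11 − 2800 − 800 = 0 → A_y = 2438 N.
ΣF_x = 0: no horizontal applied forces, so A_x = 0.

A_x = 0, A_y = 2438 N, C_y = 1162 N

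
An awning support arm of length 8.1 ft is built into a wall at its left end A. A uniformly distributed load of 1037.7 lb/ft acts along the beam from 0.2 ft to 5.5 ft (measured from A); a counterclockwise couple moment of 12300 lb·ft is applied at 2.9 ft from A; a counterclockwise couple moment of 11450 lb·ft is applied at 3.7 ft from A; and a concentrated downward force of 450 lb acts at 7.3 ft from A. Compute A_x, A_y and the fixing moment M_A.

Resultant of the distributed load: 1037.7 × 5.3 = 5499.81 lb at 2.85 ft from A.
ΣF_x = 0: A_x = 0.
ΣF_y = 0: A_y − 1037.7·5.3 − 450 = 0 → A_y = 5950 lb.
ΣM about A: M_A − (1037.7·5.3)·2.85 + 12300 + 11450 − 450·7.3 = 0 → M_A = -4791 lb·ft.

A_x = 0, A_y = 5950 lb, M_A = -4791 lb·ft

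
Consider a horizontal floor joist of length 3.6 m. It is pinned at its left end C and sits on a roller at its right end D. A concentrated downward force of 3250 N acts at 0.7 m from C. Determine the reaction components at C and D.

Taking moments about C: D_y·3.6 − 3250·0.7 = 0 → D_y = 2275/3.6 = 631.944 ≈ 631.9 N.
ΣF_y = 0: C_y + 631.944 − 3250 = 0 → C_y = 2618 N.
ΣF_x = 0: no horizontal applied forces, so C_x = 0.

C_x = 0, C_y = 2618 N, D_y = 631.9 N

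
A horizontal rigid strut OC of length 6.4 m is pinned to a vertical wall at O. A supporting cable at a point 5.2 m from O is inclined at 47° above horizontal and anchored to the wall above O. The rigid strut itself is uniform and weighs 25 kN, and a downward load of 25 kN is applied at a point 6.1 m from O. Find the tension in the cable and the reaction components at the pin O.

T = 61.14 kN, O_x = 41.69 kN, O_y = 5.288 kN

ΣM about O: T·sin47°·5.2 − 25·3.2 − 25·6.1 = 0 → T = 232.5/(5.2·0.731354) = 61.1353 ≈ 61.14 kN.
ΣF_x = 0: O_x − T·cos47° = 0 → O_x = 61.1353 × 0.681998 = 41.69 kN.
ΣF_y = 0: O_y + T·sin47° − 25 − 25 = 0 → O_y = 50 − 61.1353 × 0.731354 = 5.288 kN.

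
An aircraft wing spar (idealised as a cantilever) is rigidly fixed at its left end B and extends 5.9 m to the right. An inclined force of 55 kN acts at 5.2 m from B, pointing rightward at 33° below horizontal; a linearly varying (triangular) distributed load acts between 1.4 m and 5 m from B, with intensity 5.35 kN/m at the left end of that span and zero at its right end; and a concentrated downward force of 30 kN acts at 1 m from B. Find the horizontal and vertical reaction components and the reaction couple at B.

B_x = -46.13 kN, B_y = 69.59 kN, M_B = 210.8 kN·m

Resultant of the triangular load: ½ × 5.35 × 3.6 = 9.63 kN, acting at 2.6 m from B (one-third of the span from the peak).
ΣF_x = 0: B_x + 55·cos33° = 0 → B_x = -46.13 kN.
ΣF_y = 0: B_y − 55·sin33° − ½·5.35·3.6 − 30 = 0 → B_y = 69.59 kN.
ΣM about B: M_B − 55·sin33°·5.2 − (½·5.35·3.6)·2.6 − 30·1 = 0 → M_B = 210.8 kN·m.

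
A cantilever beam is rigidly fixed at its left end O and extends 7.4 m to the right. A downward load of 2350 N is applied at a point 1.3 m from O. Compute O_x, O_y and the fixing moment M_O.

O_x = 0, O_y = 2350 N, M_O = 3055 N·m

ΣF_x = 0: O_x = 0.
ΣF_y = 0: O_y − 2350 = 0 → O_y = 2350 N.
ΣM about O: M_O − 2350·1.3 = 0 → M_O = 3055 N·m.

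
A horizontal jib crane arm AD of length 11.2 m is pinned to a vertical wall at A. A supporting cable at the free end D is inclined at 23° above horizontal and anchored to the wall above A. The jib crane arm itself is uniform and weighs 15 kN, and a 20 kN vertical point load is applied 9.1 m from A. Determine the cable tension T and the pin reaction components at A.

T = 60.78 kN, A_x = 55.95 kN, A_y = 11.25 kN

ΣM about A: T·sin23°·11.2 − 15·5.6 − 20·9.1 = 0 → T = 266/(11.2·0.390731) = 60.7835 ≈ 60.78 kN.
ΣF_x = 0: A_x − T·cos23° = 0 → A_x = 60.7835 × 0.920505 = 55.95 kN.
ΣF_y = 0: A_y + T·sin23° − 15 − 20 = 0 → A_y = 35 − 60.7835 × 0.390731 = 11.25 kN.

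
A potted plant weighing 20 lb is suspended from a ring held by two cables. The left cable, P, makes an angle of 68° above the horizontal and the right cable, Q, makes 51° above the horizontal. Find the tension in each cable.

T_P = 14.39 lb, T_Q = 8.566 lb

ΣF_x = 0: −T_P·cos68° + T_Q·cos51° = 0 → T_Q = 0.595256·T_P.
ΣF_y = 0: T_P·sin68° + T_Q·sin51° = 20.
Substitute: T_P·(0.927184 + 0.595256·0.777146) = 20 → T_P = 14.3907 ≈ 14.39 lb.
Then T_Q = 0.595256 × 14.3907 = 8.566 lb.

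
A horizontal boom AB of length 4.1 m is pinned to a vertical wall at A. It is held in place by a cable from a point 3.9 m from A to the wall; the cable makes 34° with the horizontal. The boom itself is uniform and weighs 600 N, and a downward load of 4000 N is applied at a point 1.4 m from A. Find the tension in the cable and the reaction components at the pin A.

ΣM about A: T·sin34°·3.9 − 600·2.05 − 4000·1.4 = 0 → T = 6830/(3.9·0.559193) = 3131.8 ≈ 3132 N.
ΣF_x = 0: A_x − T·cos34° = 0 → A_x = 3131.8 × 0.829038 = 2596 N.
ΣF_y = 0: A_y + T·sin34° − 600 − 4000 = 0 → A_y = 4600 − 3131.8 × 0.559193 = 2849 N.

T = 3132 N, A_x = 2596 N, A_y = 2849 N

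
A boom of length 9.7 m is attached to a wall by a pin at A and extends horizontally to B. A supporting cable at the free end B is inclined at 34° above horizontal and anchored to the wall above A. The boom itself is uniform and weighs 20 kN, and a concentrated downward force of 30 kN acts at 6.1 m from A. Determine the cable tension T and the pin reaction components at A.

ΣM about A: T·sin34°·9.7 − 20·4.85 − 30·6.1 = 0 → T = 280/(9.7·0.559193) = 51.6208 ≈ 51.62 kN.
ΣF_x = 0: A_x − T·cos34° = 0 → A_x = 51.6208 × 0.829038 = 42.80 kN.
ΣF_y = 0: A_y + T·sin34° − 20 − 30 = 0 → A_y = 50 − 51.6208 × 0.559193 = 21.13 kN.

T = 51.62 kN, A_x = 42.80 kN, A_y = 21.13 kN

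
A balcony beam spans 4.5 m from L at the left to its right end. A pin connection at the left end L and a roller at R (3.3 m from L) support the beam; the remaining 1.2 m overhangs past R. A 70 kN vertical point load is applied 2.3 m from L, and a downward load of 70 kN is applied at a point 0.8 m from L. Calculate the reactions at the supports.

L_x = 0, L_y = 74.24 kN, R_y = 65.76 kN

ΣM about L: R_y·3.3 − 70·2.3 − 70·0.8 = 0 → R_y = 217/3.3 = 65.7576 ≈ 65.76 kN.
ΣF_y = 0: L_y + 65.7576 − 70 − 70 = 0 → L_y = 74.24 kN.
ΣF_x = 0: no horizontal applied forces, so L_x = 0.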